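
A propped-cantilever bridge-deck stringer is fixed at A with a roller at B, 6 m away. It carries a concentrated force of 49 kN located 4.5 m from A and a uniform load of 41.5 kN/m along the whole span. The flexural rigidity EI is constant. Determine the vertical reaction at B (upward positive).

Release the roller at B. Primary structure: cantilever fixed at A.
Free-end deflection of the primary structure under the applied loading (downward +):
  point load 49 at a = 4.5: Pa²(3L − a)/(6EI) = 2233/EI
  UDL 41.5: wL⁴/(8EI) = 6723/EI
  δ_0 = 8956/EI
Flexibility coefficient — unit upward force at B: δ_{BB} = L³/(3EI) = 72/EI.
Compatibility at B: δ_0 − R_B·δ_{BB} = 0, so R_B = 8956/72 = 124.4 kN.

R_B = 124.4 kN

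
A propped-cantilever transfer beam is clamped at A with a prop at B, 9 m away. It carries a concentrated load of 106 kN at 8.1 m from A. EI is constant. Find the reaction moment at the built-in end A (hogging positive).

Release the roller at B. Primary structure: cantilever fixed at A.
Primary-structure tip deflection at B by superposition:
  point load 106 at a = 8.1: Pa²(3L − a)/(6EI) = 21907/EI
Tip deflection under a unit load at B: L³/(3EI) = 243/EI.
Compatibility at B: δ_0 − R_B·δ_{BB} = 0, so R_B = 21907/243 = 90.15 kN.
Moment equilibrium about A: M_A = Σ(load moments about A) − R_B·L = 858.6 − 90.15×9 = 47.22 kN·m.

M_A = 47.22 kN·m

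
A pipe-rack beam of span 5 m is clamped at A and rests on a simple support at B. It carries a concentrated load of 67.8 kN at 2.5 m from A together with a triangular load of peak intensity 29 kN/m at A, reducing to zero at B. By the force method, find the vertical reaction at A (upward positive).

Take the reaction at B as the redundant and release it; the primary structure is a cantilever fixed at A.
Primary-structure tip deflection at B by superposition:
  point load 67.8 at a = 2.5: Pa²(3L − a)/(6EI) = 882.8/EI
  triangular load, peak 29 at the fixed end: w₀L⁴/(30EI) = 604.2/EI
  δ_0 = 1487/EI
Flexibility coefficient — unit upward force at B: δ_{BB} = L³/(3EI) = 41.67/EI.
Compatibility at B: δ_0 − R_B·δ_{BB} = 0, so R_B = 1487/41.67 = 35.69 kN.
Vertical equilibrium: R_A = ΣP − R_B = 140.3 − 35.69 = 104.6 kN.

R_A = 104.6 kN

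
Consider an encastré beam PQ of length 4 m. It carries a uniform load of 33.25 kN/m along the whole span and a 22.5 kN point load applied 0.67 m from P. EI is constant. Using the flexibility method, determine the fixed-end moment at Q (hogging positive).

Take the two fixed-end moments M_P, M_Q as redundants; the released structure is the simple span PQ.
End rotations of the released simple span under the applied load (×1/EI):
  at P: UDL 33.25: wL³/(24EI) = 88.67/EI
  at Q: UDL 33.25: wL³/(24EI) = 88.67/EI
  at P: point load 22.5 at a = 0.67: Pab(L + b)/(6LEI) = 15.33/EI
  at Q: point load 22.5 at a = 0.67: Pab(L + a)/(6LEI) = 9.768/EI
  θ_P0 = 104/EI,  θ_Q0 = 98.43/EI
Flexibility coefficients: a unit moment at one end gives L/(3EI) there and L/(6EI) at the far end, so f₁₁ = f₂₂ = 1.333/EI and f₁₂ = f₂₁ = 0.6667/EI.
Compatibility — zero rotation at each built-in end:
  1.333 M_P + 0.6667 M_Q = 104
  0.6667 M_P + 1.333 M_Q = 98.43
Solving the pair gives M_P = 54.78 kN·m and M_Q = 46.44 kN·m (hogging).

M_Q = 46.44 kN·m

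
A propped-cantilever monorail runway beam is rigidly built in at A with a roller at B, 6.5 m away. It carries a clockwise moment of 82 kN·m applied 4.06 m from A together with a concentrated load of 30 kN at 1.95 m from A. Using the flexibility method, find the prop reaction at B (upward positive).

R_B = 19.9 kN

Choose R_B as the redundant. The primary structure is the cantilever fixed at A.
Free-end deflection of the primary structure under the applied loading (downward +):
  clockwise couple 82 at a = 4.06: M₀a(2L − a)/(2EI) = 1488/EI
  point load 30 at a = 1.95: Pa²(3L − a)/(6EI) = 333.7/EI
  δ_0 = 1822/EI
Flexibility coefficient — unit upward force at B: δ_{BB} = L³/(3EI) = 91.54/EI.
Compatibility at B: δ_0 − R_B·δ_{BB} = 0, so R_B = 1822/91.54 = 19.9 kN.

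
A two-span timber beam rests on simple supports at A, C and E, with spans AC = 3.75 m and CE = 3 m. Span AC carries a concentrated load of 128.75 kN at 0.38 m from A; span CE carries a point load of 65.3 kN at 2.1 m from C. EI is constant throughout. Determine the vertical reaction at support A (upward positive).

R_A = 108.9 kN

Take M_C as the redundant. Released structure: two simple spans AC and CE with a hinge at C.
Rotations at C on the released spans (each span's end-slope, ×1/EI):
  span AC: point load 128.75 at a = 0.38: Pab(L + a)/(6LEI) = 30.26/EI
  span CE: point load 65.3 at a = 2.1: Pab(L + b)/(6LEI) = 26.74/EI
  relative rotation θ_0 = (30.26 + 26.74)/EI = 57/EI
A unit hogging moment at C produces rotation L₁/(3EI) + L₂/(3EI) = 2.25/EI.
Compatibility: M_C·(L₁+L₂)/(3EI) = θ_0, giving M_C = 25.34 kN·m (hogging).
Span AC, ΣM about A with M_C applied at C: R_C^{AC}·3.75 = 48.92 + 25.34, so R_C^{AC} = 19.8 kN and R_A = 128.8 − 19.8 = 108.9 kN.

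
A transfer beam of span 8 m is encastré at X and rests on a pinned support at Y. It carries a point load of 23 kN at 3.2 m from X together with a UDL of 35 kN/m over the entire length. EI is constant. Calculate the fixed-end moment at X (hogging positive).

M_X = 315.3 kN·m

Release the roller at Y. Primary structure: cantilever fixed at X.
Downward deflection at the released point Y due to the loads:
  point load 23 at a = 3.2: Pa²(3L − a)/(6EI) = 816.5/EI
  UDL 35: wL⁴/(8EI) = 17920/EI
  δ_0 = 18736/EI
Tip deflection under a unit load at Y: L³/(3EI) = 170.7/EI.
The prop prevents deflection at Y: R_Y = δ_0/δ_{YY} = 18736/170.7 = 109.8 kN.
Moment equilibrium about X: M_X = Σ(load moments about X) − R_Y·L = 1194 − 109.8×8 = 315.3 kN·m.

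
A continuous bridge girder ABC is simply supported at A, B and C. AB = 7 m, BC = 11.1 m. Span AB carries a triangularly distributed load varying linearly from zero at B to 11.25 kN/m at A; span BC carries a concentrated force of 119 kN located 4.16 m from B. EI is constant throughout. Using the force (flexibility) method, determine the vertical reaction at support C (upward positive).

Release continuity at B by inserting a hinge; the redundant is the internal moment M_B. The primary structure is two simply-supported spans AB and BC.
Discontinuity in slope at B on the released structure — sum the simple-span end rotations:
  span AB: triangular load, peak 11.25: 7w₀L³/(360EI) = 75.03/EI
  span BC: point load 119 at a = 4.16: Pab(L + b)/(6LEI) = 930.6/EI
  relative rotation θ_0 = (75.03 + 930.6)/EI = 1006/EI
A unit hogging moment at B produces rotation L₁/(3EI) + L₂/(3EI) = 6.033/EI.
Slope continuity at B: θ_0 = M_B·6.033/EI, so M_B = 1006/6.033 = 166.7 kN·m (hogging).
Span BC, ΣM about C: R_B^{BC}·11.1 = 825.9 + 166.7, so R_B^{BC} = 89.42 kN and R_C = 119 − 89.42 = 29.58 kN.

R_C = 29.58 kN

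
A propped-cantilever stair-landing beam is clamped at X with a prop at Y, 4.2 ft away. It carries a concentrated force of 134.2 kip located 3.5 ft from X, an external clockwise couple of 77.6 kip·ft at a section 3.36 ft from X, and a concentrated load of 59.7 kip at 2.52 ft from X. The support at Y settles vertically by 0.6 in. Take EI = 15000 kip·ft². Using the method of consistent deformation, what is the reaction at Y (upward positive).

R_Y = 123 kip

Release the roller at Y. Primary structure: cantilever fixed at X.
Primary-structure tip deflection at Y by superposition:
  point load 134.2 at a = 3.5: Pa²(3L − a)/(6EI) = 2493/EI
  clockwise couple 77.6 at a = 3.36: M₀a(2L − a)/(2EI) = 657.1/EI
  point load 59.7 at a = 2.52: Pa²(3L − a)/(6EI) = 636.9/EI
  δ_0 = 3787/EI
Flexibility coefficient — unit upward force at Y: δ_{YY} = L³/(3EI) = 24.7/EI.
With EI = 15000 kip·ft²: δ_0 = 0.25249 ft and δ_{YY} = 0.001646 ft/kip.
Compatibility — the beam at Y must follow the support down by 0.05 ft: δ_0 − R_Y·δ_{YY} = 0.05, so R_Y = (0.25249 − 0.05)/0.001646 = 123 kip.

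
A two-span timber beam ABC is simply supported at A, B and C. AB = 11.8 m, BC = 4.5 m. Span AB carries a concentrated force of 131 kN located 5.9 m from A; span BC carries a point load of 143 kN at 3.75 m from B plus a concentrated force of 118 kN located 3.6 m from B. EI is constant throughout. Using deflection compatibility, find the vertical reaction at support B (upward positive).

R_B = 186.1 kN

Take M_B as the redundant. Released structure: two simple spans AB and BC with a hinge at B.
Rotations at B on the released spans (each span's end-slope, ×1/EI):
  span AB: point load 131 at a = 5.9: Pab(L + a)/(6LEI) = 1140/EI
  span BC: point load 143 at a = 3.75: Pab(L + b)/(6LEI) = 78.2/EI
  span BC: point load 118 at a = 3.6: Pab(L + b)/(6LEI) = 76.46/EI
  relative rotation θ_0 = (1140 + 154.7)/EI = 1295/EI
A unit hogging moment at B produces rotation L₁/(3EI) + L₂/(3EI) = 5.433/EI.
Slope continuity at B: θ_0 = M_B·5.433/EI, so M_B = 1295/5.433 = 238.3 kN·m (hogging).
Span AB, ΣM about A with M_B applied at B: R_B^{AB}·11.8 = 772.9 + 238.3, so R_B^{AB} = 85.69 kN and R_A = 131 − 85.69 = 45.31 kN.
Span BC, ΣM about C: R_B^{BC}·4.5 = 213.4 + 238.3, so R_B^{BC} = 100.4 kN and R_C = 261 − 100.4 = 160.6 kN.
R_B = 85.69 + 100.4 = 186.1 kN.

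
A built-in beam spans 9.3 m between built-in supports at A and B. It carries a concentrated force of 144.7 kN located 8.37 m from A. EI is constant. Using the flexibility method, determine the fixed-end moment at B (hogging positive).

M_B = 109 kN·m

Release both end moments; the primary structure is a simply-supported span AB with redundants M_A and M_B.
On the primary (simply-supported) span, the end slopes from the loading are:
  at A: point load 144.7 at a = 8.37: Pab(L + b)/(6LEI) = 206.5/EI
  at B: point load 144.7 at a = 8.37: Pab(L + a)/(6LEI) = 356.7/EI
  θ_A0 = 206.5/EI,  θ_B0 = 356.7/EI
Flexibility coefficients: a unit moment at one end gives L/(3EI) there and L/(6EI) at the far end, so f₁₁ = f₂₂ = 3.1/EI and f₁₂ = f₂₁ = 1.55/EI.
Compatibility — zero rotation at each built-in end:
  3.1 M_A + 1.55 M_B = 206.5
  1.55 M_A + 3.1 M_B = 356.7
Solving the pair gives M_A = 12.11 kN·m and M_B = 109 kN·m (hogging).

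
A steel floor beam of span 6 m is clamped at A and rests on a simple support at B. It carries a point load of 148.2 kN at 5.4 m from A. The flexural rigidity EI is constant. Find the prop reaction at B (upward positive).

R_B = 126 kN

Remove the prop at B; the released (primary) structure is a cantilever built in at A.
Downward deflection at the released point B due to the loads:
  point load 148.2 at a = 5.4: Pa²(3L − a)/(6EI) = 9075/EI
Flexibility coefficient — unit upward force at B: δ_{BB} = L³/(3EI) = 72/EI.
The prop prevents deflection at B: R_B = δ_0/δ_{BB} = 9075/72 = 126 kN.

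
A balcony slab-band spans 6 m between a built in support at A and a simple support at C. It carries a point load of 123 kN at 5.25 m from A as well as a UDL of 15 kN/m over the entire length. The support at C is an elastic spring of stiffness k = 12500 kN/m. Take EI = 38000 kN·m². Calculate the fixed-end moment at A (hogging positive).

Choose R_C as the redundant. The primary structure is the cantilever fixed at A.
Deflection at C on the released cantilever, summing each load's contribution:
  point load 123 at a = 5.25: Pa²(3L − a)/(6EI) = 7204/EI
  UDL 15: wL⁴/(8EI) = 2430/EI
  δ_0 = 9634/EI
Flexibility coefficient — unit upward force at C: δ_{CC} = L³/(3EI) = 72/EI.
With EI = 38000 kN·m²: δ_0 = 0.25353 m and δ_{CC} = 0.001895 m/kN.
Compatibility — the spring shortens by R_C/k under the reaction it provides: δ_0 − R_C·δ_{CC} = R_C/k. With 1/k = 0.00008 m/kN, R_C = δ_0 / (δ_{CC} + 1/k) = 0.25353 / (0.001895 + 0.00008) = 128.4 kN.
Moment equilibrium about A: M_A = Σ(load moments about A) − R_C·L = 915.8 − 128.4×6 = 145.4 kN·m.

M_A = 145.4 kN·m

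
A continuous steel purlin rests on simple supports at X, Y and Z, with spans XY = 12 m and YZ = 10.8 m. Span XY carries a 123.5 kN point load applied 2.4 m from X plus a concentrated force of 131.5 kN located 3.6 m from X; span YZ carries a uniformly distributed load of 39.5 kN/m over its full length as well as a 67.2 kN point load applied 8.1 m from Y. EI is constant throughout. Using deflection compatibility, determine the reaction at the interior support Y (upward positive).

R_Y = 382.4 kN

Release continuity at Y by inserting a hinge; the redundant is the internal moment M_Y. The primary structure is two simply-supported spans XY and YZ.
Discontinuity in slope at Y on the released structure — sum the simple-span end rotations:
  span XY: point load 123.5 at a = 2.4: Pab(L + a)/(6LEI) = 569.1/EI
  span XY: point load 131.5 at a = 3.6: Pab(L + a)/(6LEI) = 861.6/EI
  span YZ: UDL 39.5: wL³/(24EI) = 2073/EI
  span YZ: point load 67.2 at a = 8.1: Pab(L + b)/(6LEI) = 306.2/EI
  relative rotation θ_0 = (1431 + 2379)/EI = 3810/EI
A unit hogging moment at Y produces rotation L₁/(3EI) + L₂/(3EI) = 7.6/EI.
Compatibility: M_Y·(L₁+L₂)/(3EI) = θ_0, giving M_Y = 501.3 kN·m (hogging).
Span XY, ΣM about X with M_Y applied at Y: R_Y^{XY}·12 = 769.8 + 501.3, so R_Y^{XY} = 105.9 kN and R_X = 255 − 105.9 = 149.1 kN.
Span YZ, ΣM about Z: R_Y^{YZ}·10.8 = 2485 + 501.3, so R_Y^{YZ} = 276.5 kN and R_Z = 493.8 − 276.5 = 217.3 kN.
R_Y = 105.9 + 276.5 = 382.4 kN.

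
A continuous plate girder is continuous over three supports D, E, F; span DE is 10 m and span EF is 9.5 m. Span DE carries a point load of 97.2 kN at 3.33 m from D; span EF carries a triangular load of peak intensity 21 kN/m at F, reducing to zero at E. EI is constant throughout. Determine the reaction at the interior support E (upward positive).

Take M_E as the redundant. Released structure: two simple spans DE and EF with a hinge at E.
Discontinuity in slope at E on the released structure — sum the simple-span end rotations:
  span DE: point load 97.2 at a = 3.33: Pab(L + a)/(6LEI) = 479.6/EI
  span EF: triangular load, peak 21: 7w₀L³/(360EI) = 350.1/EI
  relative rotation θ_0 = (479.6 + 350.1)/EI = 829.7/EI
A unit hogging moment at E produces rotation L₁/(3EI) + L₂/(3EI) = 6.5/EI.
Compatibility: M_E·(L₁+L₂)/(3EI) = θ_0, giving M_E = 127.7 kN·m (hogging).
Span DE, ΣM about D with M_E applied at E: R_E^{DE}·10 = 323.7 + 127.7, so R_E^{DE} = 45.13 kN and R_D = 97.2 − 45.13 = 52.07 kN.
Span EF, ΣM about F: R_E^{EF}·9.5 = 315.9 + 127.7, so R_E^{EF} = 46.69 kN and R_F = 99.75 − 46.69 = 53.06 kN.
R_E = 45.13 + 46.69 = 91.82 kN.

R_E = 91.82 kN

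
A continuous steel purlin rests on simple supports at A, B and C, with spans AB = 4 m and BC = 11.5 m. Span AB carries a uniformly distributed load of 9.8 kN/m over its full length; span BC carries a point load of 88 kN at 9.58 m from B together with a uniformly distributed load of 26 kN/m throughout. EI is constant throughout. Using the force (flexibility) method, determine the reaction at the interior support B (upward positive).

Take M_B as the redundant. Released structure: two simple spans AB and BC with a hinge at B.
Rotations at B on the released spans (each span's end-slope, ×1/EI):
  span AB: UDL 9.8: wL³/(24EI) = 26.13/EI
  span BC: point load 88 at a = 9.58: Pab(L + b)/(6LEI) = 314.8/EI
  span BC: UDL 26: wL³/(24EI) = 1648/EI
  relative rotation θ_0 = (26.13 + 1962)/EI = 1989/EI
A unit hogging moment at B produces rotation L₁/(3EI) + L₂/(3EI) = 5.167/EI.
Compatibility: M_B·(L₁+L₂)/(3EI) = θ_0, giving M_B = 384.9 kN·m (hogging).
Span AB, ΣM about A with M_B applied at B: R_B^{AB}·4 = 78.4 + 384.9, so R_B^{AB} = 115.8 kN and R_A = 39.2 − 115.8 = -76.62 kN.
Span BC, ΣM about C: R_B^{BC}·11.5 = 1888 + 384.9, so R_B^{BC} = 197.7 kN and R_C = 387 − 197.7 = 189.3 kN.
R_B = 115.8 + 197.7 = 313.5 kN.

R_B = 313.5 kN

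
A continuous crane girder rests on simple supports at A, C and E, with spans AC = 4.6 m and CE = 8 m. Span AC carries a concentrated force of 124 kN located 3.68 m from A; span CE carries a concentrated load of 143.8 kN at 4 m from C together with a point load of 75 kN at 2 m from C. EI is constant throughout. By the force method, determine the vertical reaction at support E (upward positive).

R_E = 61.97 kN

Take M_C as the redundant. Released structure: two simple spans AC and CE with a hinge at C.
Discontinuity in slope at C on the released structure — sum the simple-span end rotations:
  span AC: point load 124 at a = 3.68: Pab(L + a)/(6LEI) = 125.9/EI
  span CE: point load 143.8 at a = 4: Pab(L + b)/(6LEI) = 575.2/EI
  span CE: point load 75 at a = 2: Pab(L + b)/(6LEI) = 262.5/EI
  relative rotation θ_0 = (125.9 + 837.7)/EI = 963.6/EI
A unit hogging moment at C produces rotation L₁/(3EI) + L₂/(3EI) = 4.2/EI.
Compatibility: M_C·(L₁+L₂)/(3EI) = θ_0, giving M_C = 229.4 kN·m (hogging).
Span CE, ΣM about E: R_C^{CE}·8 = 1025 + 229.4, so R_C^{CE} = 156.8 kN and R_E = 218.8 − 156.8 = 61.97 kN.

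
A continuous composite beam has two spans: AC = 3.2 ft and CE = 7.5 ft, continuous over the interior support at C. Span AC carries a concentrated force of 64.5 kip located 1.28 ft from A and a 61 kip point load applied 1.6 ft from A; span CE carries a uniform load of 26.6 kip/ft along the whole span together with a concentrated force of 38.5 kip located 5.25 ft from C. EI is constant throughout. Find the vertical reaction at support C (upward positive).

Release continuity at C by inserting a hinge; the redundant is the internal moment M_C. The primary structure is two simply-supported spans AC and CE.
Rotations at C on the released spans (each span's end-slope, ×1/EI):
  span AC: point load 64.5 at a = 1.28: Pab(L + a)/(6LEI) = 36.99/EI
  span AC: point load 61 at a = 1.6: Pab(L + a)/(6LEI) = 39.04/EI
  span CE: UDL 26.6: wL³/(24EI) = 467.6/EI
  span CE: point load 38.5 at a = 5.25: Pab(L + b)/(6LEI) = 98.54/EI
  relative rotation θ_0 = (76.03 + 566.1)/EI = 642.1/EI
A unit hogging moment at C produces rotation L₁/(3EI) + L₂/(3EI) = 3.567/EI.
Slope continuity at C: θ_0 = M_C·3.567/EI, so M_C = 642.1/3.567 = 180 kip·ft (hogging).
Span AC, ΣM about A with M_C applied at C: R_C^{AC}·3.2 = 180.2 + 180, so R_C^{AC} = 112.6 kip and R_A = 125.5 − 112.6 = 12.94 kip.
Span CE, ΣM about E: R_C^{CE}·7.5 = 834.8 + 180, so R_C^{CE} = 135.3 kip and R_E = 238 − 135.3 = 102.7 kip.
R_C = 112.6 + 135.3 = 247.9 kip.

R_C = 247.9 kip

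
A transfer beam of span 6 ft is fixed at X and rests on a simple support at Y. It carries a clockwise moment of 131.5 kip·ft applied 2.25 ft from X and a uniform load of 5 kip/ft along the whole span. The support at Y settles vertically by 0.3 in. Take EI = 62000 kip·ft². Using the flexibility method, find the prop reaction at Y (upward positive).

Release the roller at Y. Primary structure: cantilever fixed at X.
Free-end deflection of the primary structure under the applied loading (downward +):
  clockwise couple 131.5 at a = 2.25: M₀a(2L − a)/(2EI) = 1442/EI
  UDL 5: wL⁴/(8EI) = 810/EI
  δ_0 = 2252/EI
Flexibility coefficient — unit upward force at Y: δ_{YY} = L³/(3EI) = 72/EI.
With EI = 62000 kip·ft²: δ_0 = 0.036329 ft and δ_{YY} = 0.001161 ft/kip.
Compatibility — the beam at Y must follow the support down by 0.025 ft: δ_0 − R_Y·δ_{YY} = 0.025, so R_Y = (0.036329 − 0.025)/0.001161 = 9.755 kip.

R_Y = 9.755 kip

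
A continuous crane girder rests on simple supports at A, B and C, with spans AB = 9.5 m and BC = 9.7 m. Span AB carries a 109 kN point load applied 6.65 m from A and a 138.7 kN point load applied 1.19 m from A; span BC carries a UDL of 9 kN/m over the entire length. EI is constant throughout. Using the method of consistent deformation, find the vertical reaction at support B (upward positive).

Take M_B as the redundant. Released structure: two simple spans AB and BC with a hinge at B.
Discontinuity in slope at B on the released structure — sum the simple-span end rotations:
  span AB: point load 109 at a = 6.65: Pab(L + a)/(6LEI) = 585.3/EI
  span AB: point load 138.7 at a = 1.19: Pab(L + a)/(6LEI) = 257.2/EI
  span BC: UDL 9: wL³/(24EI) = 342.3/EI
  relative rotation θ_0 = (842.5 + 342.3)/EI = 1185/EI
A unit hogging moment at B produces rotation L₁/(3EI) + L₂/(3EI) = 6.4/EI.
Compatibility: M_B·(L₁+L₂)/(3EI) = θ_0, giving M_B = 185.1 kN·m (hogging).
Span AB, ΣM about A with M_B applied at B: R_B^{AB}·9.5 = 889.9 + 185.1, so R_B^{AB} = 113.2 kN and R_A = 247.7 − 113.2 = 134.5 kN.
Span BC, ΣM about C: R_B^{BC}·9.7 = 423.4 + 185.1, so R_B^{BC} = 62.74 kN and R_C = 87.3 − 62.74 = 24.56 kN.
R_B = 113.2 + 62.74 = 175.9 kN.

R_B = 175.9 kN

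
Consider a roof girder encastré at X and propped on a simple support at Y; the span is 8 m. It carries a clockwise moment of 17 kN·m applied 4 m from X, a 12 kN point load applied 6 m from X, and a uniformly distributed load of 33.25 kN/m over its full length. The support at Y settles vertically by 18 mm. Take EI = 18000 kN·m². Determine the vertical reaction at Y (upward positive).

Choose R_Y as the redundant. The primary structure is the cantilever fixed at X.
Downward deflection at the released point Y due to the loads:
  clockwise couple 17 at a = 4: M₀a(2L − a)/(2EI) = 408/EI
  point load 12 at a = 6: Pa²(3L − a)/(6EI) = 1296/EI
  UDL 33.25: wL⁴/(8EI) = 17024/EI
  δ_0 = 18728/EI
Flexibility coefficient — unit upward force at Y: δ_{YY} = L³/(3EI) = 170.7/EI.
With EI = 18000 kN·m²: δ_0 = 1.0404 m and δ_{YY} = 0.009481 m/kN.
Compatibility — the beam at Y must follow the support down by 0.018 m: δ_0 − R_Y·δ_{YY} = 0.018, so R_Y = (1.0404 − 0.018)/0.009481 = 107.8 kN.

R_Y = 107.8 kN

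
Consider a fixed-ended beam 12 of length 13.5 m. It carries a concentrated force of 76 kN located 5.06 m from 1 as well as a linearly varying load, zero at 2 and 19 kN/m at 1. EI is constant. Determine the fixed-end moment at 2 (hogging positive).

M_2 = 205.5 kN·m

Release both end moments; the primary structure is a simply-supported span 12 with redundants M_1 and M_2.
On the primary (simply-supported) span, the end slopes from the loading are:
  at 1: point load 76 at a = 5.06: Pab(L + b)/(6LEI) = 879.1/EI
  at 2: point load 76 at a = 5.06: Pab(L + a)/(6LEI) = 743.7/EI
  at 1: triangular load, peak 19: w₀L³/(45EI) = 1039/EI
  at 2: triangular load, peak 19: 7w₀L³/(360EI) = 909/EI
  θ_10 = 1918/EI,  θ_20 = 1653/EI
Flexibility coefficients: a unit moment at one end gives L/(3EI) there and L/(6EI) at the far end, so f₁₁ = f₂₂ = 4.5/EI and f₁₂ = f₂₁ = 2.25/EI.
Compatibility — zero rotation at each built-in end:
  4.5 M_1 + 2.25 M_2 = 1918
  2.25 M_1 + 4.5 M_2 = 1653
Solving the pair gives M_1 = 323.4 kN·m and M_2 = 205.5 kN·m (hogging).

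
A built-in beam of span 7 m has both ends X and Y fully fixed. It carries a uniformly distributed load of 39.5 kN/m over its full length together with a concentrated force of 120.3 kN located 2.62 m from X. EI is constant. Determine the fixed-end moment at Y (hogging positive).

M_Y = 235.1 kN·m

Take the two fixed-end moments M_X, M_Y as redundants; the released structure is the simple span XY.
Simple-span end rotations at X and Y under the given loads:
  at X: UDL 39.5: wL³/(24EI) = 564.5/EI
  at Y: UDL 39.5: wL³/(24EI) = 564.5/EI
  at X: point load 120.3 at a = 2.62: Pab(L + b)/(6LEI) = 374.1/EI
  at Y: point load 120.3 at a = 2.62: Pab(L + a)/(6LEI) = 316.2/EI
  θ_X0 = 938.6/EI,  θ_Y0 = 880.7/EI
Flexibility coefficients: a unit moment at one end gives L/(3EI) there and L/(6EI) at the far end, so f₁₁ = f₂₂ = 2.333/EI and f₁₂ = f₂₁ = 1.167/EI.
Compatibility — zero rotation at each built-in end:
  2.333 M_X + 1.167 M_Y = 938.6
  1.167 M_X + 2.333 M_Y = 880.7
Solving the pair gives M_X = 284.7 kN·m and M_Y = 235.1 kN·m (hogging).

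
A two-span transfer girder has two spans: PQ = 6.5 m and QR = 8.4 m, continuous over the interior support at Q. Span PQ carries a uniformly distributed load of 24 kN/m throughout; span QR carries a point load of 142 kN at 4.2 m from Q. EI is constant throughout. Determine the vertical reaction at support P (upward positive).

Take M_Q as the redundant. Released structure: two simple spans PQ and QR with a hinge at Q.
End slopes at the hinge Q, treating each span as simply supported:
  span PQ: UDL 24: wL³/(24EI) = 274.6/EI
  span QR: point load 142 at a = 4.2: Pab(L + b)/(6LEI) = 626.2/EI
  relative rotation θ_0 = (274.6 + 626.2)/EI = 900.8/EI
A unit hogging moment at Q produces rotation L₁/(3EI) + L₂/(3EI) = 4.967/EI.
Compatibility: M_Q·(L₁+L₂)/(3EI) = θ_0, giving M_Q = 181.4 kN·m (hogging).
Span PQ, ΣM about P with M_Q applied at Q: R_Q^{PQ}·6.5 = 507 + 181.4, so R_Q^{PQ} = 105.9 kN and R_P = 156 − 105.9 = 50.1 kN.

R_P = 50.1 kN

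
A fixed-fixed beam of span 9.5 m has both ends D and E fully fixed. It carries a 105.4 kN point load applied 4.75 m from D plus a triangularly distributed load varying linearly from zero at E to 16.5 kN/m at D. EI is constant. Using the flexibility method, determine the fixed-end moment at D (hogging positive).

M_D = 199.6 kN·m

Take the two fixed-end moments M_D, M_E as redundants; the released structure is the simple span DE.
Simple-span end rotations at D and E under the given loads:
  at D: point load 105.4 at a = 4.75: Pab(L + b)/(6LEI) = 594.5/EI
  at E: point load 105.4 at a = 4.75: Pab(L + a)/(6LEI) = 594.5/EI
  at D: triangular load, peak 16.5: w₀L³/(45EI) = 314.4/EI
  at E: triangular load, peak 16.5: 7w₀L³/(360EI) = 275.1/EI
  θ_D0 = 908.9/EI,  θ_E0 = 869.6/EI
Flexibility coefficients: a unit moment at one end gives L/(3EI) there and L/(6EI) at the far end, so f₁₁ = f₂₂ = 3.167/EI and f₁₂ = f₂₁ = 1.583/EI.
Compatibility — zero rotation at each built-in end:
  3.167 M_D + 1.583 M_E = 908.9
  1.583 M_D + 3.167 M_E = 869.6
Solving the pair gives M_D = 199.6 kN·m and M_E = 174.8 kN·m (hogging).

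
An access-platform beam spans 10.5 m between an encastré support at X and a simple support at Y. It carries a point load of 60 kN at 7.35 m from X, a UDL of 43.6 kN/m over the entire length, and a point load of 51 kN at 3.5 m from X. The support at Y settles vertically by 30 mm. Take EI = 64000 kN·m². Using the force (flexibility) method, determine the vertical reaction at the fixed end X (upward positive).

R_X = 360.7 kN

Take the reaction at Y as the redundant and release it; the primary structure is a cantilever fixed at X.
Deflection at Y on the released cantilever, summing each load's contribution:
  point load 60 at a = 7.35: Pa²(3L − a)/(6EI) = 13046/EI
  UDL 43.6: wL⁴/(8EI) = 66245/EI
  point load 51 at a = 3.5: Pa²(3L − a)/(6EI) = 2916/EI
  δ_0 = 82207/EI
Tip deflection under a unit load at Y: L³/(3EI) = 385.9/EI.
With EI = 64000 kN·m²: δ_0 = 1.2845 m and δ_{YY} = 0.006029 m/kN.
Compatibility — the beam at Y must follow the support down by 0.03 m: δ_0 − R_Y·δ_{YY} = 0.03, so R_Y = (1.2845 − 0.03)/0.006029 = 208.1 kN.
Vertical equilibrium: R_X = ΣP − R_Y = 568.8 − 208.1 = 360.7 kN.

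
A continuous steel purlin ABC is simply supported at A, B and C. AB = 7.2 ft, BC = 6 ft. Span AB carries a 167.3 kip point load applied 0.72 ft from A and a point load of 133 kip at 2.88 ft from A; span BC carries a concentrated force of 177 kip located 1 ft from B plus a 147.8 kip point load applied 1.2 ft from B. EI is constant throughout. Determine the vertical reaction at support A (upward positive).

Take M_B as the redundant. Released structure: two simple spans AB and BC with a hinge at B.
Discontinuity in slope at B on the released structure — sum the simple-span end rotations:
  span AB: point load 167.3 at a = 0.72: Pab(L + a)/(6LEI) = 143.1/EI
  span AB: point load 133 at a = 2.88: Pab(L + a)/(6LEI) = 386.1/EI
  span BC: point load 177 at a = 1: Pab(L + b)/(6LEI) = 270.4/EI
  span BC: point load 147.8 at a = 1.2: Pab(L + b)/(6LEI) = 255.4/EI
  relative rotation θ_0 = (529.2 + 525.8)/EI = 1055/EI
A unit hogging moment at B produces rotation L₁/(3EI) + L₂/(3EI) = 4.4/EI.
Compatibility: M_B·(L₁+L₂)/(3EI) = θ_0, giving M_B = 239.8 kip·ft (hogging).
Span AB, ΣM about A with M_B applied at B: R_B^{AB}·7.2 = 503.5 + 239.8, so R_B^{AB} = 103.2 kip and R_A = 300.3 − 103.2 = 197.1 kip.

R_A = 197.1 kip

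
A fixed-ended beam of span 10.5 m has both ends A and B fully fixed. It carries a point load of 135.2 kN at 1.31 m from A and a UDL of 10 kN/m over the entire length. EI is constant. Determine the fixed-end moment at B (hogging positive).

Release both end moments; the primary structure is a simply-supported span AB with redundants M_A and M_B.
End rotations of the released simple span under the applied load (×1/EI):
  at A: point load 135.2 at a = 1.31: Pab(L + b)/(6LEI) = 508.7/EI
  at B: point load 135.2 at a = 1.31: Pab(L + a)/(6LEI) = 305.1/EI
  at A: UDL 10: wL³/(24EI) = 482.3/EI
  at B: UDL 10: wL³/(24EI) = 482.3/EI
  θ_A0 = 991.1/EI,  θ_B0 = 787.5/EI
Flexibility coefficients: a unit moment at one end gives L/(3EI) there and L/(6EI) at the far end, so f₁₁ = f₂₂ = 3.5/EI and f₁₂ = f₂₁ = 1.75/EI.
Compatibility — zero rotation at each built-in end:
  3.5 M_A + 1.75 M_B = 991.1
  1.75 M_A + 3.5 M_B = 787.5
Solving the pair gives M_A = 227.6 kN·m and M_B = 111.2 kN·m (hogging).

M_B = 111.2 kN·m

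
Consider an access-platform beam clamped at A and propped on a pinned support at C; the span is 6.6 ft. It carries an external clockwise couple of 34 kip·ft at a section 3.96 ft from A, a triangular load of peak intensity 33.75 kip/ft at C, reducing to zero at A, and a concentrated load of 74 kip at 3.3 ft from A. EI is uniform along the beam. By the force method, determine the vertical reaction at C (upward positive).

R_C = 90.87 kip

Choose R_C as the redundant. The primary structure is the cantilever fixed at A.
Downward deflection at the released point C due to the loads:
  clockwise couple 34 at a = 3.96: M₀a(2L − a)/(2EI) = 622/EI
  triangular load, peak 33.75 at the free end: 11w₀L⁴/(120EI) = 5870/EI
  point load 74 at a = 3.3: Pa²(3L − a)/(6EI) = 2216/EI
  δ_0 = 8708/EI
Flexibility coefficient — unit upward force at C: δ_{CC} = L³/(3EI) = 95.83/EI.
The prop prevents deflection at C: R_C = δ_0/δ_{CC} = 8708/95.83 = 90.87 kip.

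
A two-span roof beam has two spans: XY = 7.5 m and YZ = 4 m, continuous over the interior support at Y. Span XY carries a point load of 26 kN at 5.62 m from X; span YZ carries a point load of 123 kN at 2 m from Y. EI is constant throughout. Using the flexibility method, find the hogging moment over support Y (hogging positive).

M_Y = 52.98 kN·m

Insert a hinge at Y; M_Y is the redundant, and each span becomes simply supported.
Discontinuity in slope at Y on the released structure — sum the simple-span end rotations:
  span XY: point load 26 at a = 5.62: Pab(L + a)/(6LEI) = 80.09/EI
  span YZ: point load 123 at a = 2: Pab(L + b)/(6LEI) = 123/EI
  relative rotation θ_0 = (80.09 + 123)/EI = 203.1/EI
A unit hogging moment at Y produces rotation L₁/(3EI) + L₂/(3EI) = 3.833/EI.
Slope continuity at Y: θ_0 = M_Y·3.833/EI, so M_Y = 203.1/3.833 = 52.98 kN·m (hogging).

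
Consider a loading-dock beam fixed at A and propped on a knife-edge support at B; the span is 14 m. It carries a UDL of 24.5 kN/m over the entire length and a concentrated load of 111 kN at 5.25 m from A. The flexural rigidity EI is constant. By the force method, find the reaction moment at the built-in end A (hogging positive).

M_A = 896.2 kN·m

Choose R_B as the redundant. The primary structure is the cantilever fixed at A.
Free-end deflection of the primary structure under the applied loading (downward +):
  UDL 24.5: wL⁴/(8EI) = 117649/EI
  point load 111 at a = 5.25: Pa²(3L − a)/(6EI) = 18739/EI
  δ_0 = 136388/EI
Tip deflection under a unit load at B: L³/(3EI) = 914.7/EI.
The prop prevents deflection at B: R_B = δ_0/δ_{BB} = 136388/914.7 = 149.1 kN.
Moment equilibrium about A: M_A = Σ(load moments about A) − R_B·L = 2984 − 149.1×14 = 896.2 kN·m.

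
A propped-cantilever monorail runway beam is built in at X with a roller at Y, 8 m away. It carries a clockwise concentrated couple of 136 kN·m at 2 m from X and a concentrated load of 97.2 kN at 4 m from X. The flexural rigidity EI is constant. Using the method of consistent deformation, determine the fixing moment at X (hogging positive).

Take the reaction at Y as the redundant and release it; the primary structure is a cantilever fixed at X.
Deflection at Y on the released cantilever, summing each load's contribution:
  clockwise couple 136 at a = 2: M₀a(2L − a)/(2EI) = 1904/EI
  point load 97.2 at a = 4: Pa²(3L − a)/(6EI) = 5184/EI
  δ_0 = 7088/EI
Tip deflection under a unit load at Y: L³/(3EI) = 170.7/EI.
Compatibility at Y: δ_0 − R_Y·δ_{YY} = 0, so R_Y = 7088/170.7 = 41.53 kN.
Moment equilibrium about X: M_X = Σ(load moments about X) − R_Y·L = 524.8 − 41.53×8 = 192.6 kN·m.

M_X = 192.6 kN·m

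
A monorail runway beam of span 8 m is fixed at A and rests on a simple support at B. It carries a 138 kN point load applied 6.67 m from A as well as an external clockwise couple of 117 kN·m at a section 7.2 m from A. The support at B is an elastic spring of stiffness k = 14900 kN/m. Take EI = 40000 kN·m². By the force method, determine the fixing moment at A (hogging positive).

Remove the prop at B; the released (primary) structure is a cantilever built in at A.
Free-end deflection of the primary structure under the applied loading (downward +):
  point load 138 at a = 6.67: Pa²(3L − a)/(6EI) = 17733/EI
  clockwise couple 117 at a = 7.2: M₀a(2L − a)/(2EI) = 3707/EI
  δ_0 = 21439/EI
Tip deflection under a unit load at B: L³/(3EI) = 170.7/EI.
With EI = 40000 kN·m²: δ_0 = 0.53598 m and δ_{BB} = 0.004267 m/kN.
Compatibility — the spring shortens by R_B/k under the reaction it provides: δ_0 − R_B·δ_{BB} = R_B/k. With 1/k = 0.000067 m/kN, R_B = δ_0 / (δ_{BB} + 1/k) = 0.53598 / (0.004267 + 0.000067) = 123.7 kN.
Moment equilibrium about A: M_A = Σ(load moments about A) − R_B·L = 1037 − 123.7×8 = 48.05 kN·m.

M_A = 48.05 kN·m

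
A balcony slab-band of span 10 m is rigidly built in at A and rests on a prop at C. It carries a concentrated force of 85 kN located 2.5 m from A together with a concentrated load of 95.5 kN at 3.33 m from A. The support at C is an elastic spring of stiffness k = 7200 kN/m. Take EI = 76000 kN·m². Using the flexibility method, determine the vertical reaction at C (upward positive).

Take the reaction at C as the redundant and release it; the primary structure is a cantilever fixed at A.
Deflection at C on the released cantilever, summing each load's contribution:
  point load 85 at a = 2.5: Pa²(3L − a)/(6EI) = 2435/EI
  point load 95.5 at a = 3.33: Pa²(3L − a)/(6EI) = 4707/EI
  δ_0 = 7142/EI
Flexibility coefficient — unit upward force at C: δ_{CC} = L³/(3EI) = 333.3/EI.
With EI = 76000 kN·m²: δ_0 = 0.093975 m and δ_{CC} = 0.004386 m/kN.
Compatibility — the spring shortens by R_C/k under the reaction it provides: δ_0 − R_C·δ_{CC} = R_C/k. With 1/k = 0.000139 m/kN, R_C = δ_0 / (δ_{CC} + 1/k) = 0.093975 / (0.004386 + 0.000139) = 20.77 kN.

R_C = 20.77 kN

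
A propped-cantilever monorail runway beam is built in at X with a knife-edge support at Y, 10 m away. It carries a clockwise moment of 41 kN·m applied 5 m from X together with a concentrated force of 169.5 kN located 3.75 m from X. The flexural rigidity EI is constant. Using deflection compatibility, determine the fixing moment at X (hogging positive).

M_X = 317.7 kN·m

Release the roller at Y. Primary structure: cantilever fixed at X.
Primary-structure tip deflection at Y by superposition:
  clockwise couple 41 at a = 5: M₀a(2L − a)/(2EI) = 1538/EI
  point load 169.5 at a = 3.75: Pa²(3L − a)/(6EI) = 10428/EI
  δ_0 = 11966/EI
Flexibility coefficient — unit upward force at Y: δ_{YY} = L³/(3EI) = 333.3/EI.
The prop prevents deflection at Y: R_Y = δ_0/δ_{YY} = 11966/333.3 = 35.9 kN.
Moment equilibrium about X: M_X = Σ(load moments about X) − R_Y·L = 676.6 − 35.9×10 = 317.7 kN·m.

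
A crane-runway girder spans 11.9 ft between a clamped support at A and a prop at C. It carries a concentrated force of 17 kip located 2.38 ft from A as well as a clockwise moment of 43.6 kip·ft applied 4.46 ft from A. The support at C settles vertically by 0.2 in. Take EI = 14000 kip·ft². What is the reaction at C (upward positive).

R_C = 3.884 kip

Release the roller at C. Primary structure: cantilever fixed at A.
Downward deflection at the released point C due to the loads:
  point load 17 at a = 2.38: Pa²(3L − a)/(6EI) = 534.8/EI
  clockwise couple 43.6 at a = 4.46: M₀a(2L − a)/(2EI) = 1880/EI
  δ_0 = 2415/EI
Tip deflection under a unit load at C: L³/(3EI) = 561.7/EI.
With EI = 14000 kip·ft²: δ_0 = 0.17251 ft and δ_{CC} = 0.040123 ft/kip.
Compatibility — the beam at C must follow the support down by 0.01667 ft: δ_0 − R_C·δ_{CC} = 0.01667, so R_C = (0.17251 − 0.01667)/0.040123 = 3.884 kip.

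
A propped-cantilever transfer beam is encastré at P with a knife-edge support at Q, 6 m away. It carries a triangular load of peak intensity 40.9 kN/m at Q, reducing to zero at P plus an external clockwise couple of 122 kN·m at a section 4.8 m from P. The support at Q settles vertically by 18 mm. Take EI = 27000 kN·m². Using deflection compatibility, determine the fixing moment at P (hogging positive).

M_P = 72.71 kN·m

Choose R_Q as the redundant. The primary structure is the cantilever fixed at P.
Downward deflection at the released point Q due to the loads:
  triangular load, peak 40.9 at the free end: 11w₀L⁴/(120EI) = 4859/EI
  clockwise couple 122 at a = 4.8: M₀a(2L − a)/(2EI) = 2108/EI
  δ_0 = 6967/EI
Flexibility coefficient — unit upward force at Q: δ_{QQ} = L³/(3EI) = 72/EI.
With EI = 27000 kN·m²: δ_0 = 0.25804 m and δ_{QQ} = 0.002667 m/kN.
Compatibility — the beam at Q must follow the support down by 0.018 m: δ_0 − R_Q·δ_{QQ} = 0.018, so R_Q = (0.25804 − 0.018)/0.002667 = 90.02 kN.
Moment equilibrium about P: M_P = Σ(load moments about P) − R_Q·L = 612.8 − 90.02×6 = 72.71 kN·m.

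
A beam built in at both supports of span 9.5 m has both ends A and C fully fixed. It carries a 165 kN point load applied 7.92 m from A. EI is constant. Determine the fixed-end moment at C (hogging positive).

Take the two fixed-end moments M_A, M_C as redundants; the released structure is the simple span AC.
Simple-span end rotations at A and C under the given loads:
  at A: point load 165 at a = 7.92: Pab(L + b)/(6LEI) = 401.4/EI
  at C: point load 165 at a = 7.92: Pab(L + a)/(6LEI) = 631/EI
  θ_A0 = 401.4/EI,  θ_C0 = 631/EI
Flexibility coefficients: a unit moment at one end gives L/(3EI) there and L/(6EI) at the far end, so f₁₁ = f₂₂ = 3.167/EI and f₁₂ = f₂₁ = 1.583/EI.
Compatibility — zero rotation at each built-in end:
  3.167 M_A + 1.583 M_C = 401.4
  1.583 M_A + 3.167 M_C = 631
Solving the pair gives M_A = 36.15 kN·m and M_C = 181.2 kN·m (hogging).

M_C = 181.2 kN·m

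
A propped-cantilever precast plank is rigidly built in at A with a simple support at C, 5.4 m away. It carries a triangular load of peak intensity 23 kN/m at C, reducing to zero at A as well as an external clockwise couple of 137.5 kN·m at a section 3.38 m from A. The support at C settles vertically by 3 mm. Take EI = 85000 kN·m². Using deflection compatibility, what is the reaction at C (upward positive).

Remove the prop at C; the released (primary) structure is a cantilever built in at A.
Deflection at C on the released cantilever, summing each load's contribution:
  triangular load, peak 23 at the free end: 11w₀L⁴/(120EI) = 1793/EI
  clockwise couple 137.5 at a = 3.38: M₀a(2L − a)/(2EI) = 1724/EI
  δ_0 = 3517/EI
Tip deflection under a unit load at C: L³/(3EI) = 52.49/EI.
With EI = 85000 kN·m²: δ_0 = 0.041376 m and δ_{CC} = 0.000618 m/kN.
Compatibility — the beam at C must follow the support down by 0.003 m: δ_0 − R_C·δ_{CC} = 0.003, so R_C = (0.041376 − 0.003)/0.000618 = 62.15 kN.

R_C = 62.15 kN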